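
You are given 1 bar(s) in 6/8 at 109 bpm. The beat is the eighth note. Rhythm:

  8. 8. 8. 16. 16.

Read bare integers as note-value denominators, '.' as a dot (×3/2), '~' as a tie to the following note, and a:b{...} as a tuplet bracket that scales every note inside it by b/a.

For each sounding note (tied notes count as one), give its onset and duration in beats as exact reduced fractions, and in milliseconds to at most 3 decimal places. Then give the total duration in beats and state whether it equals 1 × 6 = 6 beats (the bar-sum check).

1) 0.0ms=0b +825.688ms=3/2b
2) 825.688ms=3/2b +825.688ms=3/2b
3) 1651.376ms=3b +825.688ms=3/2b
4) 2477.064ms=9/2b +412.844ms=3/4b
5) 2889.908ms=21/4b +412.844ms=3/4b
Σ=6b of 6 (109bpm 6/8) — PASS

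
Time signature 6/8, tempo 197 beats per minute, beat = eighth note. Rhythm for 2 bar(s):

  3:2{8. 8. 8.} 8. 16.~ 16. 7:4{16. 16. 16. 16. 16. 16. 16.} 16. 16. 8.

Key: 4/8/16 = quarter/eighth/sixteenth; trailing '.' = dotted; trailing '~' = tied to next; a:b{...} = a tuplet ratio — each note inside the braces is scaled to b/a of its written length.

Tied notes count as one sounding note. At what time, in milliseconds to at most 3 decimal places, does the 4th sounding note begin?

1. 0.0ms @ 0 + 304.569ms (1)
2. 304.569ms @ 1 + 304.569ms (1)
3. 609.137ms @ 2 + 304.569ms (1)
4. 913.706ms @ 3 + 456.853ms (3/2)
5. 1370.558ms @ 9/2 + 456.853ms (3/2)
6. 1827.411ms @ 6 + 130.529ms (3/7)
7. 1957.941ms @ 45/7 + 130.529ms (3/7)
8. 2088.47ms @ 48/7 + 130.529ms (3/7)
9. 2218.999ms @ 51/7 + 130.529ms (3/7)
10. 2349.529ms @ 54/7 + 130.529ms (3/7)
11. 2480.058ms @ 57/7 + 130.529ms (3/7)
12. 2610.587ms @ 60/7 + 130.529ms (3/7)
13. 2741.117ms @ 9 + 228.426ms (3/4)
14. 2969.543ms @ 39/4 + 228.426ms (3/4)
15. 3197.97ms @ 21/2 + 456.853ms (3/2)

note 4 onset = 3b = 913.706ms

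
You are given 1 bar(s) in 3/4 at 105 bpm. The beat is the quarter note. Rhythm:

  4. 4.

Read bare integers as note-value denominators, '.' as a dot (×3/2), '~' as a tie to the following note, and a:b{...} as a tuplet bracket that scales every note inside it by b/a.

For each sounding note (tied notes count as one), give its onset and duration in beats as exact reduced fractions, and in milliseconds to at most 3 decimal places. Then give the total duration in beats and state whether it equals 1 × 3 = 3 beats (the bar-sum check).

1) 0.0ms=0b +857.143ms=3/2b
2) 857.143ms=3/2b +857.143ms=3/2b
Σ=3b of 3 (105bpm 3/4) — PASS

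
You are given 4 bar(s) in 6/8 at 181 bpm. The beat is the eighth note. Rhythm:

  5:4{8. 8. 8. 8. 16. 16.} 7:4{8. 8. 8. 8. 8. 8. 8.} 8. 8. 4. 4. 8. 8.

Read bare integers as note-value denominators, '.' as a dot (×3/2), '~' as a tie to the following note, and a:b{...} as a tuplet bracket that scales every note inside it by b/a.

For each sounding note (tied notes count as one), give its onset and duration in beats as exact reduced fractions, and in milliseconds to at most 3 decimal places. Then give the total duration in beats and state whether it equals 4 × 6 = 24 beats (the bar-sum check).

1) 0.0ms=0b +397.79ms=6/5b
2) 397.79ms=6/5b +397.79ms=6/5b
3) 795.58ms=12/5b +397.79ms=6/5b
4) 1193.37ms=18/5b +397.79ms=6/5b
5) 1591.16ms=24/5b +198.895ms=3/5b
6) 1790.055ms=27/5b +198.895ms=3/5b
7) 1988.95ms=6b +284.136ms=6/7b
8) 2273.086ms=48/7b +284.136ms=6/7b
9) 2557.222ms=54/7b +284.136ms=6/7b
10) 2841.358ms=60/7b +284.136ms=6/7b
11) 3125.493ms=66/7b +284.136ms=6/7b
12) 3409.629ms=72/7b +284.136ms=6/7b
13) 3693.765ms=78/7b +284.136ms=6/7b
14) 3977.901ms=12b +497.238ms=3/2b
15) 4475.138ms=27/2b +497.238ms=3/2b
16) 4972.376ms=15b +994.475ms=3b
17) 5966.851ms=18b +994.475ms=3b
18) 6961.326ms=21b +497.238ms=3/2b
19) 7458.564ms=45/2b +497.238ms=3/2b
Σ=24b of 24 (181bpm 6/8) — PASS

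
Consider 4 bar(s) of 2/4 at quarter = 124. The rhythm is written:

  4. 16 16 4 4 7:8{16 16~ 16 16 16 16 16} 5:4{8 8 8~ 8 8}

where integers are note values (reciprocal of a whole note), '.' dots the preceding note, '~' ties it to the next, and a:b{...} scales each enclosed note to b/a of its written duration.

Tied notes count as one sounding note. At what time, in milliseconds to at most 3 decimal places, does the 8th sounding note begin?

1. 0.0ms @ 0 + 725.806ms (3/2)
2. 725.806ms @ 3/2 + 120.968ms (1/4)
3. 846.774ms @ 7/4 + 120.968ms (1/4)
4. 967.742ms @ 2 + 483.871ms (1)
5. 1451.613ms @ 3 + 483.871ms (1)
6. 1935.484ms @ 4 + 138.249ms (2/7)
7. 2073.733ms @ 30/7 + 276.498ms (4/7)
8. 2350.23ms @ 34/7 + 138.249ms (2/7)
9. 2488.479ms @ 36/7 + 138.249ms (2/7)
10. 2626.728ms @ 38/7 + 138.249ms (2/7)
11. 2764.977ms @ 40/7 + 138.249ms (2/7)
12. 2903.226ms @ 6 + 193.548ms (2/5)
13. 3096.774ms @ 32/5 + 193.548ms (2/5)
14. 3290.323ms @ 34/5 + 387.097ms (4/5)
15. 3677.419ms @ 38/5 + 193.548ms (2/5)

note 8 onset = 34/7b = 2350.23ms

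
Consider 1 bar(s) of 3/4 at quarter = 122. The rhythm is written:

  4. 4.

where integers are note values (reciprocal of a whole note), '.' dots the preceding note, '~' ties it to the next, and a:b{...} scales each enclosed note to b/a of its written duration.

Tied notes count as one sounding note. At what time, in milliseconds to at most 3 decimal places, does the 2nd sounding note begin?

note 2 onset = 3/2b = 737.705ms

1. 0.0ms @ 0 + 737.705ms (3/2)
2. 737.705ms @ 3/2 + 737.705ms (3/2)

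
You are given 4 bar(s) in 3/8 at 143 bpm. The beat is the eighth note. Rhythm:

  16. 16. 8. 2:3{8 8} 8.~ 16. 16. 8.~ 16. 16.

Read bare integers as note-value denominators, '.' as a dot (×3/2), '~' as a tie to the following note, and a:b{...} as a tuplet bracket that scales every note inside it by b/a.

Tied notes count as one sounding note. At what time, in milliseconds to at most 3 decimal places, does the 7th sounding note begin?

note 7 onset = 33/4b = 3461.538ms

1. 0.0ms @ 0 + 314.685ms (3/4)
2. 314.685ms @ 3/4 + 314.685ms (3/4)
3. 629.371ms @ 3/2 + 629.371ms (3/2)
4. 1258.741ms @ 3 + 629.371ms (3/2)
5. 1888.112ms @ 9/2 + 629.371ms (3/2)
6. 2517.483ms @ 6 + 944.056ms (9/4)
7. 3461.538ms @ 33/4 + 314.685ms (3/4)
8. 3776.224ms @ 9 + 944.056ms (9/4)
9. 4720.28ms @ 45/4 + 314.685ms (3/4)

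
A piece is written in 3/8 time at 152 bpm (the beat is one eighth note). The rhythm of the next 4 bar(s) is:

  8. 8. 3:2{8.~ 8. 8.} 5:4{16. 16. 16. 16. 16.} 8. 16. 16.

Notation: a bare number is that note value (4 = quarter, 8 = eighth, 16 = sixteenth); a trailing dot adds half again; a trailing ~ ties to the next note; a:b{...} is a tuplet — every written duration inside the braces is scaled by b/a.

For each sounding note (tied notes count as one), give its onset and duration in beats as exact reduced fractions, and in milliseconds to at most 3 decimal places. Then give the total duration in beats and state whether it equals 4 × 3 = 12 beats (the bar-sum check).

1) 0.0ms=0b +592.105ms=3/2b
2) 592.105ms=3/2b +592.105ms=3/2b
3) 1184.211ms=3b +789.474ms=2b
4) 1973.684ms=5b +394.737ms=1b
5) 2368.421ms=6b +236.842ms=3/5b
6) 2605.263ms=33/5b +236.842ms=3/5b
7) 2842.105ms=36/5b +236.842ms=3/5b
8) 3078.947ms=39/5b +236.842ms=3/5b
9) 3315.789ms=42/5b +236.842ms=3/5b
10) 3552.632ms=9b +592.105ms=3/2b
11) 4144.737ms=21/2b +296.053ms=3/4b
12) 4440.789ms=45/4b +296.053ms=3/4b
Σ=12b of 12 (152bpm 3/8) — PASS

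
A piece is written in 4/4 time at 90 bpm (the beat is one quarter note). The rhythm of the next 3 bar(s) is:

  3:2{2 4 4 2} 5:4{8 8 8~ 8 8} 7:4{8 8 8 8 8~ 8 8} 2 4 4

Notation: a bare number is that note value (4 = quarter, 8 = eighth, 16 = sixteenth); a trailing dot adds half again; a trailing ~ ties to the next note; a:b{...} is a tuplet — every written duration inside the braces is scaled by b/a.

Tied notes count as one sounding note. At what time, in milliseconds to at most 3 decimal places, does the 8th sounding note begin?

note 8 onset = 28/5b = 3733.333ms

1. 0.0ms @ 0 + 888.889ms (4/3)
2. 888.889ms @ 4/3 + 444.444ms (2/3)
3. 1333.333ms @ 2 + 444.444ms (2/3)
4. 1777.778ms @ 8/3 + 888.889ms (4/3)
5. 2666.667ms @ 4 + 266.667ms (2/5)
6. 2933.333ms @ 22/5 + 266.667ms (2/5)
7. 3200.0ms @ 24/5 + 533.333ms (4/5)
8. 3733.333ms @ 28/5 + 266.667ms (2/5)
9. 4000.0ms @ 6 + 190.476ms (2/7)
10. 4190.476ms @ 44/7 + 190.476ms (2/7)
11. 4380.952ms @ 46/7 + 190.476ms (2/7)
12. 4571.429ms @ 48/7 + 190.476ms (2/7)
13. 4761.905ms @ 50/7 + 380.952ms (4/7)
14. 5142.857ms @ 54/7 + 190.476ms (2/7)
15. 5333.333ms @ 8 + 1333.333ms (2)
16. 6666.667ms @ 10 + 666.667ms (1)
17. 7333.333ms @ 11 + 666.667ms (1)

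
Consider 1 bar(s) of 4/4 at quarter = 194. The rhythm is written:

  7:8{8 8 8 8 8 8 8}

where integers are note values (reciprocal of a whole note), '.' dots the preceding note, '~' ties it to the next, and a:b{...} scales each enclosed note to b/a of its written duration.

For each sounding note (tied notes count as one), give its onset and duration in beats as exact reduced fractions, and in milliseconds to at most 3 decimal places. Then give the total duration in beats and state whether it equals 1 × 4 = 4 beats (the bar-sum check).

1) 0.0ms=0b +176.73ms=4/7b
2) 176.73ms=4/7b +176.73ms=4/7b
3) 353.461ms=8/7b +176.73ms=4/7b
4) 530.191ms=12/7b +176.73ms=4/7b
5) 706.922ms=16/7b +176.73ms=4/7b
6) 883.652ms=20/7b +176.73ms=4/7b
7) 1060.383ms=24/7b +176.73ms=4/7b
Σ=4b of 4 (194bpm 4/4) — PASS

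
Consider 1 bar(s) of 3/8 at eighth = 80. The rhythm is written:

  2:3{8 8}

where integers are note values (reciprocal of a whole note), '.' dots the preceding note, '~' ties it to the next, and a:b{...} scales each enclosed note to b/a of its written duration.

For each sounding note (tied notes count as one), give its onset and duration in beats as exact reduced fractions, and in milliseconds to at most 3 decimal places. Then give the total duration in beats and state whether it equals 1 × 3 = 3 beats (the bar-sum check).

1) 0.0ms=0b +1125.0ms=3/2b
2) 1125.0ms=3/2b +1125.0ms=3/2b
Σ=3b of 3 (80bpm 3/8) — PASS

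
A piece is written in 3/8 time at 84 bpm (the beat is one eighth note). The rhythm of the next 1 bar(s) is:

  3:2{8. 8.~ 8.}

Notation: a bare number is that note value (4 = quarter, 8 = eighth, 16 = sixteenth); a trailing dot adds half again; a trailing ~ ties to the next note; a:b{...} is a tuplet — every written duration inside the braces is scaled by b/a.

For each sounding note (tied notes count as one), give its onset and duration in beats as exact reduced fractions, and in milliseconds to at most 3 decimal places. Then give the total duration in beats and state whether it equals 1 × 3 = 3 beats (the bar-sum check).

1) 0.0ms=0b +714.286ms=1b
2) 714.286ms=1b +1428.571ms=2b
Σ=3b of 3 (84bpm 3/8) — PASS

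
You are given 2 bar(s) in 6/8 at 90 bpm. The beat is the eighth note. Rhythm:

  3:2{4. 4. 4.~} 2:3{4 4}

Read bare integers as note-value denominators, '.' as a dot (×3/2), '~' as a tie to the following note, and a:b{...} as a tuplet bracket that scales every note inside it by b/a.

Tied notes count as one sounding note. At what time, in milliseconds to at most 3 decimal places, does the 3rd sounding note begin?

note 3 onset = 4b = 2666.667ms

1. 0.0ms @ 0 + 1333.333ms (2)
2. 1333.333ms @ 2 + 1333.333ms (2)
3. 2666.667ms @ 4 + 3333.333ms (5)
4. 6000.0ms @ 9 + 2000.0ms (3)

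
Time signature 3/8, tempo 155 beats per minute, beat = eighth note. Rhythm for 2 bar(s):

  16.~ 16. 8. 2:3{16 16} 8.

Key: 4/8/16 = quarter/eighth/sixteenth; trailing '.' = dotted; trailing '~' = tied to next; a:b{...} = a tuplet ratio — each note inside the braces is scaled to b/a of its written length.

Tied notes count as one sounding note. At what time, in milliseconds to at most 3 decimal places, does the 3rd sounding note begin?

1. 0.0ms @ 0 + 580.645ms (3/2)
2. 580.645ms @ 3/2 + 580.645ms (3/2)
3. 1161.29ms @ 3 + 290.323ms (3/4)
4. 1451.613ms @ 15/4 + 290.323ms (3/4)
5. 1741.935ms @ 9/2 + 580.645ms (3/2)

note 3 onset = 3b = 1161.29ms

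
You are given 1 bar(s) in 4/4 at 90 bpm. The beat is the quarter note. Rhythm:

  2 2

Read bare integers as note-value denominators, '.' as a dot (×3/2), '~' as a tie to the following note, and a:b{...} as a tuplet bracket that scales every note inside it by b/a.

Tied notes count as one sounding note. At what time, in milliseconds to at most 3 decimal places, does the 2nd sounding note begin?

note 2 onset = 2b = 1333.333ms

1. 0.0ms @ 0 + 1333.333ms (2)
2. 1333.333ms @ 2 + 1333.333ms (2)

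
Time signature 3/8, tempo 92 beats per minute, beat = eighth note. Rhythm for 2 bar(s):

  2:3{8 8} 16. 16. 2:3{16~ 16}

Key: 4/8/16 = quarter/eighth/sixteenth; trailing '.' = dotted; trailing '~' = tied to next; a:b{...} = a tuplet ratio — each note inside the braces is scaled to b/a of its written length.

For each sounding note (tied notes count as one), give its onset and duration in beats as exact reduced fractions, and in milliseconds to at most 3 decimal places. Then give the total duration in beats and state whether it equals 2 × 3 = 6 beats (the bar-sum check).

1) 0.0ms=0b +978.261ms=3/2b
2) 978.261ms=3/2b +978.261ms=3/2b
3) 1956.522ms=3b +489.13ms=3/4b
4) 2445.652ms=15/4b +489.13ms=3/4b
5) 2934.783ms=9/2b +978.261ms=3/2b
Σ=6b of 6 (92bpm 3/8) — PASS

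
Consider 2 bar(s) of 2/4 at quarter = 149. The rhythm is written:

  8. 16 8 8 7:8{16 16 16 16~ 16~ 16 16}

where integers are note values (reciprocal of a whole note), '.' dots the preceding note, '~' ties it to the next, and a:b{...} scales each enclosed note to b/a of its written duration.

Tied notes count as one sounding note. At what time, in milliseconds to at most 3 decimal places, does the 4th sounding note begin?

note 4 onset = 3/2b = 604.027ms

1. 0.0ms @ 0 + 302.013ms (3/4)
2. 302.013ms @ 3/4 + 100.671ms (1/4)
3. 402.685ms @ 1 + 201.342ms (1/2)
4. 604.027ms @ 3/2 + 201.342ms (1/2)
5. 805.369ms @ 2 + 115.053ms (2/7)
6. 920.422ms @ 16/7 + 115.053ms (2/7)
7. 1035.475ms @ 18/7 + 115.053ms (2/7)
8. 1150.527ms @ 20/7 + 345.158ms (6/7)
9. 1495.686ms @ 26/7 + 115.053ms (2/7)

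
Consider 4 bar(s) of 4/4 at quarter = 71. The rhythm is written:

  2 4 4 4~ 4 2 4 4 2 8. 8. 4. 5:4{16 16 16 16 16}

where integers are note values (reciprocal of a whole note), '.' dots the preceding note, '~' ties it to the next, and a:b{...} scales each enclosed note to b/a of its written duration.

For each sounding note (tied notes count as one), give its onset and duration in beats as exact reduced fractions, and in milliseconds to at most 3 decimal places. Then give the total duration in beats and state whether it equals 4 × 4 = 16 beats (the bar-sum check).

1) 0.0ms=0b +1690.141ms=2b
2) 1690.141ms=2b +845.07ms=1b
3) 2535.211ms=3b +845.07ms=1b
4) 3380.282ms=4b +1690.141ms=2b
5) 5070.423ms=6b +1690.141ms=2b
6) 6760.563ms=8b +845.07ms=1b
7) 7605.634ms=9b +845.07ms=1b
8) 8450.704ms=10b +1690.141ms=2b
9) 10140.845ms=12b +633.803ms=3/4b
10) 10774.648ms=51/4b +633.803ms=3/4b
11) 11408.451ms=27/2b +1267.606ms=3/2b
12) 12676.056ms=15b +169.014ms=1/5b
13) 12845.07ms=76/5b +169.014ms=1/5b
14) 13014.085ms=77/5b +169.014ms=1/5b
15) 13183.099ms=78/5b +169.014ms=1/5b
16) 13352.113ms=79/5b +169.014ms=1/5b
Σ=16b of 16 (71bpm 4/4) — PASS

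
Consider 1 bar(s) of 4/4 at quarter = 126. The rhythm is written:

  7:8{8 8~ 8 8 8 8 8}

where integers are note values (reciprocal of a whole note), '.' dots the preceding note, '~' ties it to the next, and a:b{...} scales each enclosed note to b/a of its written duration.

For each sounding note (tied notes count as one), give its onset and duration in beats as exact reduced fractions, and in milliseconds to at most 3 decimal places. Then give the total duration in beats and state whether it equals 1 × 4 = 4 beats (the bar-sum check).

1) 0.0ms=0b +272.109ms=4/7b
2) 272.109ms=4/7b +544.218ms=8/7b
3) 816.327ms=12/7b +272.109ms=4/7b
4) 1088.435ms=16/7b +272.109ms=4/7b
5) 1360.544ms=20/7b +272.109ms=4/7b
6) 1632.653ms=24/7b +272.109ms=4/7b
Σ=4b of 4 (126bpm 4/4) — PASS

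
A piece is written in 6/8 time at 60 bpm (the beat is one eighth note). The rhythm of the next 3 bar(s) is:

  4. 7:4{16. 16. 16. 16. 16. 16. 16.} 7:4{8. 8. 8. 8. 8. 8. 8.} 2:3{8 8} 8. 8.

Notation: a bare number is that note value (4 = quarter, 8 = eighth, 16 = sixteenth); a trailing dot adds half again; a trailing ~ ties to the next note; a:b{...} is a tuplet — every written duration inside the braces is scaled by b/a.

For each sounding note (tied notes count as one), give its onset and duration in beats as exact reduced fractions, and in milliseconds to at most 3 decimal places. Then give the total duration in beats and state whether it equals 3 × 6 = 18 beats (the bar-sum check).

1) 0.0ms=0b +3000.0ms=3b
2) 3000.0ms=3b +428.571ms=3/7b
3) 3428.571ms=24/7b +428.571ms=3/7b
4) 3857.143ms=27/7b +428.571ms=3/7b
5) 4285.714ms=30/7b +428.571ms=3/7b
6) 4714.286ms=33/7b +428.571ms=3/7b
7) 5142.857ms=36/7b +428.571ms=3/7b
8) 5571.429ms=39/7b +428.571ms=3/7b
9) 6000.0ms=6b +857.143ms=6/7b
10) 6857.143ms=48/7b +857.143ms=6/7b
11) 7714.286ms=54/7b +857.143ms=6/7b
12) 8571.429ms=60/7b +857.143ms=6/7b
13) 9428.571ms=66/7b +857.143ms=6/7b
14) 10285.714ms=72/7b +857.143ms=6/7b
15) 11142.857ms=78/7b +857.143ms=6/7b
16) 12000.0ms=12b +1500.0ms=3/2b
17) 13500.0ms=27/2b +1500.0ms=3/2b
18) 15000.0ms=15b +1500.0ms=3/2b
19) 16500.0ms=33/2b +1500.0ms=3/2b
Σ=18b of 18 (60bpm 6/8) — PASS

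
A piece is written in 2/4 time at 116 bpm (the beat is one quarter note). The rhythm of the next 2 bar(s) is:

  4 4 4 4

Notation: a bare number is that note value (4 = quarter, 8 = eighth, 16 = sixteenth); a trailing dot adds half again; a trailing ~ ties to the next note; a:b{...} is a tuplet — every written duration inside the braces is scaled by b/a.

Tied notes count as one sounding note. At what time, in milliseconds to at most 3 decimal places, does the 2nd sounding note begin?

1. 0.0ms @ 0 + 517.241ms (1)
2. 517.241ms @ 1 + 517.241ms (1)
3. 1034.483ms @ 2 + 517.241ms (1)
4. 1551.724ms @ 3 + 517.241ms (1)

note 2 onset = 1b = 517.241ms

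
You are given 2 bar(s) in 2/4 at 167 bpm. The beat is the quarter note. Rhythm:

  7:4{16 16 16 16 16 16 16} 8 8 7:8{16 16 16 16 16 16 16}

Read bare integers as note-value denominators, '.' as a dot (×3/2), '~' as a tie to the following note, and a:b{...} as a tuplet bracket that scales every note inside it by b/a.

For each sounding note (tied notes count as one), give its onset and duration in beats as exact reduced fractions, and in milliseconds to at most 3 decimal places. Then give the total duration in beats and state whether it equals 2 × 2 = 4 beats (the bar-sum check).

1) 0.0ms=0b +51.326ms=1/7b
2) 51.326ms=1/7b +51.326ms=1/7b
3) 102.652ms=2/7b +51.326ms=1/7b
4) 153.978ms=3/7b +51.326ms=1/7b
5) 205.304ms=4/7b +51.326ms=1/7b
6) 256.63ms=5/7b +51.326ms=1/7b
7) 307.956ms=6/7b +51.326ms=1/7b
8) 359.281ms=1b +179.641ms=1/2b
9) 538.922ms=3/2b +179.641ms=1/2b
10) 718.563ms=2b +102.652ms=2/7b
11) 821.215ms=16/7b +102.652ms=2/7b
12) 923.867ms=18/7b +102.652ms=2/7b
13) 1026.518ms=20/7b +102.652ms=2/7b
14) 1129.17ms=22/7b +102.652ms=2/7b
15) 1231.822ms=24/7b +102.652ms=2/7b
16) 1334.474ms=26/7b +102.652ms=2/7b
Σ=4b of 4 (167bpm 2/4) — PASS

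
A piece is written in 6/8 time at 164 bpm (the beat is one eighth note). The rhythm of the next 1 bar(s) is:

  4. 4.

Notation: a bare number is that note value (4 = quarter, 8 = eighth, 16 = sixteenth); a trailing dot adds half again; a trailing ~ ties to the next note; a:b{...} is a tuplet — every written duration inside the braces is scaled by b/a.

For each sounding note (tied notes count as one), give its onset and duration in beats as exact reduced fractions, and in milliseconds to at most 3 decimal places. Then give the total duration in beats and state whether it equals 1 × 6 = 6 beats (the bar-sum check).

1) 0.0ms=0b +1097.561ms=3b
2) 1097.561ms=3b +1097.561ms=3b
Σ=6b of 6 (164bpm 6/8) — PASS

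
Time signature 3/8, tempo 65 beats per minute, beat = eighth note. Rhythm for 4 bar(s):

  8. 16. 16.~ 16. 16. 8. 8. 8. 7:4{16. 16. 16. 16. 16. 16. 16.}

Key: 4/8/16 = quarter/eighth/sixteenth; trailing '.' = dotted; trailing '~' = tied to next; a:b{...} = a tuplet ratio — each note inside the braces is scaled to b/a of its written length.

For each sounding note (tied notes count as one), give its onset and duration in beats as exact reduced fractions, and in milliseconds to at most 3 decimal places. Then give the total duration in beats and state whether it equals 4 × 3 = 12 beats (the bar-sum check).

1) 0.0ms=0b +1384.615ms=3/2b
2) 1384.615ms=3/2b +692.308ms=3/4b
3) 2076.923ms=9/4b +1384.615ms=3/2b
4) 3461.538ms=15/4b +692.308ms=3/4b
5) 4153.846ms=9/2b +1384.615ms=3/2b
6) 5538.462ms=6b +1384.615ms=3/2b
7) 6923.077ms=15/2b +1384.615ms=3/2b
8) 8307.692ms=9b +395.604ms=3/7b
9) 8703.297ms=66/7b +395.604ms=3/7b
10) 9098.901ms=69/7b +395.604ms=3/7b
11) 9494.505ms=72/7b +395.604ms=3/7b
12) 9890.11ms=75/7b +395.604ms=3/7b
13) 10285.714ms=78/7b +395.604ms=3/7b
14) 10681.319ms=81/7b +395.604ms=3/7b
Σ=12b of 12 (65bpm 3/8) — PASS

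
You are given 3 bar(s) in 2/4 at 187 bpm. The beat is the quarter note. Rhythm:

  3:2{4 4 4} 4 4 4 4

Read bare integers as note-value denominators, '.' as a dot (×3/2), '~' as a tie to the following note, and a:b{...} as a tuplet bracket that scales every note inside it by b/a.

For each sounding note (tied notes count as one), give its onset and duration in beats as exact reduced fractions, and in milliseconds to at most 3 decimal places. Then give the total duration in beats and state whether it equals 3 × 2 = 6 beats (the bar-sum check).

1) 0.0ms=0b +213.904ms=2/3b
2) 213.904ms=2/3b +213.904ms=2/3b
3) 427.807ms=4/3b +213.904ms=2/3b
4) 641.711ms=2b +320.856ms=1b
5) 962.567ms=3b +320.856ms=1b
6) 1283.422ms=4b +320.856ms=1b
7) 1604.278ms=5b +320.856ms=1b
Σ=6b of 6 (187bpm 2/4) — PASS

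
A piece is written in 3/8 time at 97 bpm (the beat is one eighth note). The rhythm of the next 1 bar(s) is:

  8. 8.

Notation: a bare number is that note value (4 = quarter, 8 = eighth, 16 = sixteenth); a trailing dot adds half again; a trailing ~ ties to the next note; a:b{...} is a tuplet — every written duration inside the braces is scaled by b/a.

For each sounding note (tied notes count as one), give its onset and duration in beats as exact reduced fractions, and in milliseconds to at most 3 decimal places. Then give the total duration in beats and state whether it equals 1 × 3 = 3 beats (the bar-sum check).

1) 0.0ms=0b +927.835ms=3/2b
2) 927.835ms=3/2b +927.835ms=3/2b
Σ=3b of 3 (97bpm 3/8) — PASS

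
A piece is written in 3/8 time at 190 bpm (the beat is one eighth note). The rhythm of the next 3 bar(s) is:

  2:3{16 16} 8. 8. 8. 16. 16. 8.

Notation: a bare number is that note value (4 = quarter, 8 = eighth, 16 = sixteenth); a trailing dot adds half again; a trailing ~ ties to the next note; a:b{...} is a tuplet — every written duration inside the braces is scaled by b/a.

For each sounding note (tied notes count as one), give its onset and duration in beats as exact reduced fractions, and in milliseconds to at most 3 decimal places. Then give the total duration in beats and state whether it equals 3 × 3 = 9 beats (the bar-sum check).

1) 0.0ms=0b +236.842ms=3/4b
2) 236.842ms=3/4b +236.842ms=3/4b
3) 473.684ms=3/2b +473.684ms=3/2b
4) 947.368ms=3b +473.684ms=3/2b
5) 1421.053ms=9/2b +473.684ms=3/2b
6) 1894.737ms=6b +236.842ms=3/4b
7) 2131.579ms=27/4b +236.842ms=3/4b
8) 2368.421ms=15/2b +473.684ms=3/2b
Σ=9b of 9 (190bpm 3/8) — PASS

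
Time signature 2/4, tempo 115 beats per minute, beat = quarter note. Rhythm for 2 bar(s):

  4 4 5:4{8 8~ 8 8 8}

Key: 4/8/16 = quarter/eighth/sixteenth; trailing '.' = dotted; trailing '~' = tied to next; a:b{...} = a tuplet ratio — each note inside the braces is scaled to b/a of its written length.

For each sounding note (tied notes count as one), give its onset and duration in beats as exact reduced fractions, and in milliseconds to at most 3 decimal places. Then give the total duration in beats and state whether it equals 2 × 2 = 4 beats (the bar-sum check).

1) 0.0ms=0b +521.739ms=1b
2) 521.739ms=1b +521.739ms=1b
3) 1043.478ms=2b +208.696ms=2/5b
4) 1252.174ms=12/5b +417.391ms=4/5b
5) 1669.565ms=16/5b +208.696ms=2/5b
6) 1878.261ms=18/5b +208.696ms=2/5b
Σ=4b of 4 (115bpm 2/4) — PASS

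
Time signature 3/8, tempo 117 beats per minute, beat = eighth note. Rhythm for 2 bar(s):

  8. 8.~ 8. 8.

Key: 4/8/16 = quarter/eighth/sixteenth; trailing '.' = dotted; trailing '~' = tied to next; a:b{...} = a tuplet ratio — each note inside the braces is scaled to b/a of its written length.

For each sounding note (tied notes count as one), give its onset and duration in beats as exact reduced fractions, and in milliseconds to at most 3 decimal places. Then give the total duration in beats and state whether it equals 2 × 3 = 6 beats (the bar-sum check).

1) 0.0ms=0b +769.231ms=3/2b
2) 769.231ms=3/2b +1538.462ms=3b
3) 2307.692ms=9/2b +769.231ms=3/2b
Σ=6b of 6 (117bpm 3/8) — PASS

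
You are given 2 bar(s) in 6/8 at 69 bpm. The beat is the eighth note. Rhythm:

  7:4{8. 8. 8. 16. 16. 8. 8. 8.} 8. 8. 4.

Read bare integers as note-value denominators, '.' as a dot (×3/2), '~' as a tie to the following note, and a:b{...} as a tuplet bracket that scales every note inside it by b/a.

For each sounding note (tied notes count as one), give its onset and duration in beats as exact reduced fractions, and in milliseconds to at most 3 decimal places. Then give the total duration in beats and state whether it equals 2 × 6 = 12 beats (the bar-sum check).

1) 0.0ms=0b +745.342ms=6/7b
2) 745.342ms=6/7b +745.342ms=6/7b
3) 1490.683ms=12/7b +745.342ms=6/7b
4) 2236.025ms=18/7b +372.671ms=3/7b
5) 2608.696ms=3b +372.671ms=3/7b
6) 2981.366ms=24/7b +745.342ms=6/7b
7) 3726.708ms=30/7b +745.342ms=6/7b
8) 4472.05ms=36/7b +745.342ms=6/7b
9) 5217.391ms=6b +1304.348ms=3/2b
10) 6521.739ms=15/2b +1304.348ms=3/2b
11) 7826.087ms=9b +2608.696ms=3b
Σ=12b of 12 (69bpm 6/8) — PASS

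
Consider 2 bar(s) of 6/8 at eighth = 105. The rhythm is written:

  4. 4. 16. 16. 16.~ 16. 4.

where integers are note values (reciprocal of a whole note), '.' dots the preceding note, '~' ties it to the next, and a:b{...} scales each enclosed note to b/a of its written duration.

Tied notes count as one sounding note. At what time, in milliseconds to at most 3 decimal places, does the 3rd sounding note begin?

note 3 onset = 6b = 3428.571ms

1. 0.0ms @ 0 + 1714.286ms (3)
2. 1714.286ms @ 3 + 1714.286ms (3)
3. 3428.571ms @ 6 + 428.571ms (3/4)
4. 3857.143ms @ 27/4 + 428.571ms (3/4)
5. 4285.714ms @ 15/2 + 857.143ms (3/2)
6. 5142.857ms @ 9 + 1714.286ms (3)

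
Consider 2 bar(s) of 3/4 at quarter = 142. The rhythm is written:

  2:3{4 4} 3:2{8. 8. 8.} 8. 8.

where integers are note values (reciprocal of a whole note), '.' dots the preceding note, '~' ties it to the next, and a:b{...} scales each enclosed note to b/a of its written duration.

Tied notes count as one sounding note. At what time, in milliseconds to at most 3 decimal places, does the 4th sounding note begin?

1. 0.0ms @ 0 + 633.803ms (3/2)
2. 633.803ms @ 3/2 + 633.803ms (3/2)
3. 1267.606ms @ 3 + 211.268ms (1/2)
4. 1478.873ms @ 7/2 + 211.268ms (1/2)
5. 1690.141ms @ 4 + 211.268ms (1/2)
6. 1901.408ms @ 9/2 + 316.901ms (3/4)
7. 2218.31ms @ 21/4 + 316.901ms (3/4)

note 4 onset = 7/2b = 1478.873ms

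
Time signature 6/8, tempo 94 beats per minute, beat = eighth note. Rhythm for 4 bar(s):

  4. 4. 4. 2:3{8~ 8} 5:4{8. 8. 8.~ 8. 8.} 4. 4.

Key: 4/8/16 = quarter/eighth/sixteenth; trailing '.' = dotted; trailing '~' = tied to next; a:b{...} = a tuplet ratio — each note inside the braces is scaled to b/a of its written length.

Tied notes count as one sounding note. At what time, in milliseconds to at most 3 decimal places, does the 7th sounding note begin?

1. 0.0ms @ 0 + 1914.894ms (3)
2. 1914.894ms @ 3 + 1914.894ms (3)
3. 3829.787ms @ 6 + 1914.894ms (3)
4. 5744.681ms @ 9 + 1914.894ms (3)
5. 7659.574ms @ 12 + 765.957ms (6/5)
6. 8425.532ms @ 66/5 + 765.957ms (6/5)
7. 9191.489ms @ 72/5 + 1531.915ms (12/5)
8. 10723.404ms @ 84/5 + 765.957ms (6/5)
9. 11489.362ms @ 18 + 1914.894ms (3)
10. 13404.255ms @ 21 + 1914.894ms (3)

note 7 onset = 72/5b = 9191.489ms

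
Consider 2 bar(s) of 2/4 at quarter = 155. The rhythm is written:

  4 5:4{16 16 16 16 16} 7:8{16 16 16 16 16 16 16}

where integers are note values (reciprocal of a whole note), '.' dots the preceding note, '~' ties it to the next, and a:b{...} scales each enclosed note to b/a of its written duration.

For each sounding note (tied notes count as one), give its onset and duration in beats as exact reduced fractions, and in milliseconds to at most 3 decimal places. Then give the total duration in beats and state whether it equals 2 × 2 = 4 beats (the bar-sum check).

1) 0.0ms=0b +387.097ms=1b
2) 387.097ms=1b +77.419ms=1/5b
3) 464.516ms=6/5b +77.419ms=1/5b
4) 541.935ms=7/5b +77.419ms=1/5b
5) 619.355ms=8/5b +77.419ms=1/5b
6) 696.774ms=9/5b +77.419ms=1/5b
7) 774.194ms=2b +110.599ms=2/7b
8) 884.793ms=16/7b +110.599ms=2/7b
9) 995.392ms=18/7b +110.599ms=2/7b
10) 1105.991ms=20/7b +110.599ms=2/7b
11) 1216.59ms=22/7b +110.599ms=2/7b
12) 1327.189ms=24/7b +110.599ms=2/7b
13) 1437.788ms=26/7b +110.599ms=2/7b
Σ=4b of 4 (155bpm 2/4) — PASS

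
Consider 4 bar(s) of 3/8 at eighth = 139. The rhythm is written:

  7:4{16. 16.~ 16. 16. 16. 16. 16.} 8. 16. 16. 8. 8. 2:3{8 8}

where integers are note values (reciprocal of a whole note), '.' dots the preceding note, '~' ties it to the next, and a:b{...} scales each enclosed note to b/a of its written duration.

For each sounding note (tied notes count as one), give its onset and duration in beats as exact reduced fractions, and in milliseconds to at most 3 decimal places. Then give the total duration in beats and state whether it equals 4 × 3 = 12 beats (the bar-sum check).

1) 0.0ms=0b +184.995ms=3/7b
2) 184.995ms=3/7b +369.99ms=6/7b
3) 554.985ms=9/7b +184.995ms=3/7b
4) 739.979ms=12/7b +184.995ms=3/7b
5) 924.974ms=15/7b +184.995ms=3/7b
6) 1109.969ms=18/7b +184.995ms=3/7b
7) 1294.964ms=3b +647.482ms=3/2b
8) 1942.446ms=9/2b +323.741ms=3/4b
9) 2266.187ms=21/4b +323.741ms=3/4b
10) 2589.928ms=6b +647.482ms=3/2b
11) 3237.41ms=15/2b +647.482ms=3/2b
12) 3884.892ms=9b +647.482ms=3/2b
13) 4532.374ms=21/2b +647.482ms=3/2b
Σ=12b of 12 (139bpm 3/8) — PASS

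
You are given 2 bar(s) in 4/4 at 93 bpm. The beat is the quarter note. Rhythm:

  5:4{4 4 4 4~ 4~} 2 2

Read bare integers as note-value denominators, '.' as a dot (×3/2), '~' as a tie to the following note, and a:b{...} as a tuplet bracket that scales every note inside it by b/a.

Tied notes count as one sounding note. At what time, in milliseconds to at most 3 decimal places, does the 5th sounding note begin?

note 5 onset = 6b = 3870.968ms

1. 0.0ms @ 0 + 516.129ms (4/5)
2. 516.129ms @ 4/5 + 516.129ms (4/5)
3. 1032.258ms @ 8/5 + 516.129ms (4/5)
4. 1548.387ms @ 12/5 + 2322.581ms (18/5)
5. 3870.968ms @ 6 + 1290.323ms (2)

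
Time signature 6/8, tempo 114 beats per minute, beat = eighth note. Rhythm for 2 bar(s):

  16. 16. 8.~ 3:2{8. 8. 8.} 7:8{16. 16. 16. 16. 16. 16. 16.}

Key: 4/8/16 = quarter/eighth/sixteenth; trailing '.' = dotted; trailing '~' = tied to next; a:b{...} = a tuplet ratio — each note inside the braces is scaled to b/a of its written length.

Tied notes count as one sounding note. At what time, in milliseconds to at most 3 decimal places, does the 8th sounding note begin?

1. 0.0ms @ 0 + 394.737ms (3/4)
2. 394.737ms @ 3/4 + 394.737ms (3/4)
3. 789.474ms @ 3/2 + 1315.789ms (5/2)
4. 2105.263ms @ 4 + 526.316ms (1)
5. 2631.579ms @ 5 + 526.316ms (1)
6. 3157.895ms @ 6 + 451.128ms (6/7)
7. 3609.023ms @ 48/7 + 451.128ms (6/7)
8. 4060.15ms @ 54/7 + 451.128ms (6/7)
9. 4511.278ms @ 60/7 + 451.128ms (6/7)
10. 4962.406ms @ 66/7 + 451.128ms (6/7)
11. 5413.534ms @ 72/7 + 451.128ms (6/7)
12. 5864.662ms @ 78/7 + 451.128ms (6/7)

note 8 onset = 54/7b = 4060.15ms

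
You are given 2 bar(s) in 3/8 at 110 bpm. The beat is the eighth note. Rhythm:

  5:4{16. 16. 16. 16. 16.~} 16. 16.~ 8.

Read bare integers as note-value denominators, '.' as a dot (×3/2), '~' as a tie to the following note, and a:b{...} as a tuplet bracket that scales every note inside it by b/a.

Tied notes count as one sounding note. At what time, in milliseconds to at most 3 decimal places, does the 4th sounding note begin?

1. 0.0ms @ 0 + 327.273ms (3/5)
2. 327.273ms @ 3/5 + 327.273ms (3/5)
3. 654.545ms @ 6/5 + 327.273ms (3/5)
4. 981.818ms @ 9/5 + 327.273ms (3/5)
5. 1309.091ms @ 12/5 + 736.364ms (27/20)
6. 2045.455ms @ 15/4 + 1227.273ms (9/4)

note 4 onset = 9/5b = 981.818ms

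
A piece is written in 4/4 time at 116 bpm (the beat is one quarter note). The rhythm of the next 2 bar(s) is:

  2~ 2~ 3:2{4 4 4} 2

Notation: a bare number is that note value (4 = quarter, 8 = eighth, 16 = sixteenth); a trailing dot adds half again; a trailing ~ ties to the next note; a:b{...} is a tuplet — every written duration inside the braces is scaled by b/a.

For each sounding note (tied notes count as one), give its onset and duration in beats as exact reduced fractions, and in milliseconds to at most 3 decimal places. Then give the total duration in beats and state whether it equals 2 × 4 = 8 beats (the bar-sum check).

1) 0.0ms=0b +2413.793ms=14/3b
2) 2413.793ms=14/3b +344.828ms=2/3b
3) 2758.621ms=16/3b +344.828ms=2/3b
4) 3103.448ms=6b +1034.483ms=2b
Σ=8b of 8 (116bpm 4/4) — PASS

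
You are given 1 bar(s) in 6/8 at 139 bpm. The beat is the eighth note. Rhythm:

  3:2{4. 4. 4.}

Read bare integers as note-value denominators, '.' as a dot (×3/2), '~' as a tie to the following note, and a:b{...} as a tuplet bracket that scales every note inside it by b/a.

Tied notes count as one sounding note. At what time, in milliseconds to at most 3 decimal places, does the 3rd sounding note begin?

1. 0.0ms @ 0 + 863.309ms (2)
2. 863.309ms @ 2 + 863.309ms (2)
3. 1726.619ms @ 4 + 863.309ms (2)

note 3 onset = 4b = 1726.619ms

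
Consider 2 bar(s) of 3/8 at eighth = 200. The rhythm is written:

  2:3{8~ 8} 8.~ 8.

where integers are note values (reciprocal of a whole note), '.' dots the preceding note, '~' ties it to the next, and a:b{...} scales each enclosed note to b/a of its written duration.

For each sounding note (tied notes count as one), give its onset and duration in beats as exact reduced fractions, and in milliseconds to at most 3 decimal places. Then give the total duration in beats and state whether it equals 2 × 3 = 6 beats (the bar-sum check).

1) 0.0ms=0b +900.0ms=3b
2) 900.0ms=3b +900.0ms=3b
Σ=6b of 6 (200bpm 3/8) — PASS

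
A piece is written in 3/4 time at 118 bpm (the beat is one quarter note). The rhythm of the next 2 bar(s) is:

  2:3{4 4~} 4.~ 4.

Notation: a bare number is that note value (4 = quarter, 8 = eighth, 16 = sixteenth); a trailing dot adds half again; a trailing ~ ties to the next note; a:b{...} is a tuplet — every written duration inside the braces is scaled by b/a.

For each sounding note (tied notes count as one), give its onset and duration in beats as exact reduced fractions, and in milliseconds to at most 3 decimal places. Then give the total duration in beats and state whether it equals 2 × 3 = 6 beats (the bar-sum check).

1) 0.0ms=0b +762.712ms=3/2b
2) 762.712ms=3/2b +2288.136ms=9/2b
Σ=6b of 6 (118bpm 3/4) — PASS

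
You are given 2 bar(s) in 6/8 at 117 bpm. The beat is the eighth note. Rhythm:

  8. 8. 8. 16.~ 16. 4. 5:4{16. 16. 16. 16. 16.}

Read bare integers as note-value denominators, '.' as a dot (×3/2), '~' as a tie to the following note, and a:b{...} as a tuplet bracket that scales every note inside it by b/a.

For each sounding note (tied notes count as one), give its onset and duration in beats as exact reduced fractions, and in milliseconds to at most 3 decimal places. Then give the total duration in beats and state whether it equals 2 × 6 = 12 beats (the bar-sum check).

1) 0.0ms=0b +769.231ms=3/2b
2) 769.231ms=3/2b +769.231ms=3/2b
3) 1538.462ms=3b +769.231ms=3/2b
4) 2307.692ms=9/2b +769.231ms=3/2b
5) 3076.923ms=6b +1538.462ms=3b
6) 4615.385ms=9b +307.692ms=3/5b
7) 4923.077ms=48/5b +307.692ms=3/5b
8) 5230.769ms=51/5b +307.692ms=3/5b
9) 5538.462ms=54/5b +307.692ms=3/5b
10) 5846.154ms=57/5b +307.692ms=3/5b
Σ=12b of 12 (117bpm 6/8) — PASS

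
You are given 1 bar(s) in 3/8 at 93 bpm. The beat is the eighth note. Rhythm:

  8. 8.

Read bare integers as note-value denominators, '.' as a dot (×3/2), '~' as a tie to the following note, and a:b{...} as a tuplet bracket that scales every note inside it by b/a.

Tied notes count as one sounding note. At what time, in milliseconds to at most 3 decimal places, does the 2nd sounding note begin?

1. 0.0ms @ 0 + 967.742ms (3/2)
2. 967.742ms @ 3/2 + 967.742ms (3/2)

note 2 onset = 3/2b = 967.742ms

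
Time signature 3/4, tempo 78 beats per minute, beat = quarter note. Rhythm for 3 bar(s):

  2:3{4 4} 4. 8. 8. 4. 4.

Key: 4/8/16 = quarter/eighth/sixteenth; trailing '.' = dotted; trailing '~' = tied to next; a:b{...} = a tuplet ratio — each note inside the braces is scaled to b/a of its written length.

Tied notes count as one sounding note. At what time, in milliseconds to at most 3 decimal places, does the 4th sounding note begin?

1. 0.0ms @ 0 + 1153.846ms (3/2)
2. 1153.846ms @ 3/2 + 1153.846ms (3/2)
3. 2307.692ms @ 3 + 1153.846ms (3/2)
4. 3461.538ms @ 9/2 + 576.923ms (3/4)
5. 4038.462ms @ 21/4 + 576.923ms (3/4)
6. 4615.385ms @ 6 + 1153.846ms (3/2)
7. 5769.231ms @ 15/2 + 1153.846ms (3/2)

note 4 onset = 9/2b = 3461.538ms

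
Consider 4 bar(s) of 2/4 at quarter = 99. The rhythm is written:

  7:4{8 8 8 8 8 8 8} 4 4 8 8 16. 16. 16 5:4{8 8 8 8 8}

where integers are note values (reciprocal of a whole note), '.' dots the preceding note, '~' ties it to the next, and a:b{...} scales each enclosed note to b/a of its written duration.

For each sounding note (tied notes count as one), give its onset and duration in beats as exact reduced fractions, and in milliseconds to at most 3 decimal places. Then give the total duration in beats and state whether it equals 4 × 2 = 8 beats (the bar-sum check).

1) 0.0ms=0b +173.16ms=2/7b
2) 173.16ms=2/7b +173.16ms=2/7b
3) 346.32ms=4/7b +173.16ms=2/7b
4) 519.481ms=6/7b +173.16ms=2/7b
5) 692.641ms=8/7b +173.16ms=2/7b
6) 865.801ms=10/7b +173.16ms=2/7b
7) 1038.961ms=12/7b +173.16ms=2/7b
8) 1212.121ms=2b +606.061ms=1b
9) 1818.182ms=3b +606.061ms=1b
10) 2424.242ms=4b +303.03ms=1/2b
11) 2727.273ms=9/2b +303.03ms=1/2b
12) 3030.303ms=5b +227.273ms=3/8b
13) 3257.576ms=43/8b +227.273ms=3/8b
14) 3484.848ms=23/4b +151.515ms=1/4b
15) 3636.364ms=6b +242.424ms=2/5b
16) 3878.788ms=32/5b +242.424ms=2/5b
17) 4121.212ms=34/5b +242.424ms=2/5b
18) 4363.636ms=36/5b +242.424ms=2/5b
19) 4606.061ms=38/5b +242.424ms=2/5b
Σ=8b of 8 (99bpm 2/4) — PASS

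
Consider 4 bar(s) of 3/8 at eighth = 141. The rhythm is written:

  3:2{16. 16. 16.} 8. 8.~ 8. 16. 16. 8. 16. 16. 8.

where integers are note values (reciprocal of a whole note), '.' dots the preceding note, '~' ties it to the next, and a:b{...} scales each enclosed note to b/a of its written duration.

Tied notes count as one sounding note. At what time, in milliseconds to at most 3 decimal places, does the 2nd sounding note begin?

1. 0.0ms @ 0 + 212.766ms (1/2)
2. 212.766ms @ 1/2 + 212.766ms (1/2)
3. 425.532ms @ 1 + 212.766ms (1/2)
4. 638.298ms @ 3/2 + 638.298ms (3/2)
5. 1276.596ms @ 3 + 1276.596ms (3)
6. 2553.191ms @ 6 + 319.149ms (3/4)
7. 2872.34ms @ 27/4 + 319.149ms (3/4)
8. 3191.489ms @ 15/2 + 638.298ms (3/2)
9. 3829.787ms @ 9 + 319.149ms (3/4)
10. 4148.936ms @ 39/4 + 319.149ms (3/4)
11. 4468.085ms @ 21/2 + 638.298ms (3/2)

note 2 onset = 1/2b = 212.766ms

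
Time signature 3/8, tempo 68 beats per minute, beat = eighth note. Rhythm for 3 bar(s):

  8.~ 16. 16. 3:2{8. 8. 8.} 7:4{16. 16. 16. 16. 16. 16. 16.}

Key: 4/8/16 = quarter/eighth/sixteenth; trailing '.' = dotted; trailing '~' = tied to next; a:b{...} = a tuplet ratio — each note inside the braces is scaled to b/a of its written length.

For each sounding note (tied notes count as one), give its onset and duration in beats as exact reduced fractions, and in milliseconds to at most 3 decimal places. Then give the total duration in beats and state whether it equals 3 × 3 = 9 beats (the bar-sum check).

1) 0.0ms=0b +1985.294ms=9/4b
2) 1985.294ms=9/4b +661.765ms=3/4b
3) 2647.059ms=3b +882.353ms=1b
4) 3529.412ms=4b +882.353ms=1b
5) 4411.765ms=5b +882.353ms=1b
6) 5294.118ms=6b +378.151ms=3/7b
7) 5672.269ms=45/7b +378.151ms=3/7b
8) 6050.42ms=48/7b +378.151ms=3/7b
9) 6428.571ms=51/7b +378.151ms=3/7b
10) 6806.723ms=54/7b +378.151ms=3/7b
11) 7184.874ms=57/7b +378.151ms=3/7b
12) 7563.025ms=60/7b +378.151ms=3/7b
Σ=9b of 9 (68bpm 3/8) — PASS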